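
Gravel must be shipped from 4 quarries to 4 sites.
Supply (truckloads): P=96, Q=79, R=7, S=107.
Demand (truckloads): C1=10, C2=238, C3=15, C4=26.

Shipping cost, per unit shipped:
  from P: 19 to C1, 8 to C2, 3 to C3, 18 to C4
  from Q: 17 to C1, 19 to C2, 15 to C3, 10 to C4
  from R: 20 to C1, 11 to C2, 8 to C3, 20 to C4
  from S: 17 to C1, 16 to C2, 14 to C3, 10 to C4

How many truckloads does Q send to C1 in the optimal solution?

10

Optimal shipments:
  P→C2: 81 × 8 = 648
  P→C3: 15 × 3 = 45
  Q→C1: 10 × 17 = 170
  Q→C2: 43 × 19 = 817
  Q→C4: 26 × 10 = 260
  R→C2: 7 × 11 = 77
  S→C2: 107 × 16 = 1712
Total cost = 3729.
So Q→C1 carries 10 truckloads.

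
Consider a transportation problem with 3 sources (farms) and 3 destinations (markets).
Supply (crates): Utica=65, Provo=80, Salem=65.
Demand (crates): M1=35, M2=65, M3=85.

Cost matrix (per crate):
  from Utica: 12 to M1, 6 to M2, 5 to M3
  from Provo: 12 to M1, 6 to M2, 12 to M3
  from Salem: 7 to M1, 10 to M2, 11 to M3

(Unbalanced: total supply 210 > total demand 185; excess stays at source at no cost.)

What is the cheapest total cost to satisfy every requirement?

A cheapest plan:
  Utica->M3: 65 × 5 = 325
  Provo->M2: 65 × 6 = 390
  Salem->M1: 35 × 7 = 245
  Salem->M3: 20 × 11 = 220
Total = 325 + 390 + 245 + 220 = 1180.

1180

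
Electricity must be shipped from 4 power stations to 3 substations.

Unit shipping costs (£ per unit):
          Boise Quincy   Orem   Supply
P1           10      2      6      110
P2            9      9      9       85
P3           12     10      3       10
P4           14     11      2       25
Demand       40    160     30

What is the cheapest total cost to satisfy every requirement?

1100

One minimum-cost allocation:
  P1–Quincy: 110 MWh
  P2–Boise: 40 MWh
  P2–Quincy: 45 MWh
  P3–Quincy: 5 MWh
  P3–Orem: 5 MWh
  P4–Orem: 25 MWh
Total cost = £1100.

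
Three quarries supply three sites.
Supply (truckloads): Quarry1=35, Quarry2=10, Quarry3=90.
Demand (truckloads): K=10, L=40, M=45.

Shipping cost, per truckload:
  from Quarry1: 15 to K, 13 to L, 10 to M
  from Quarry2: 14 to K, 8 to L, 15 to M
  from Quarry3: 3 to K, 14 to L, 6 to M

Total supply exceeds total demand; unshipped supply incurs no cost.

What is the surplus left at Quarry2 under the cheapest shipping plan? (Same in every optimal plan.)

0

An optimal plan:
  Quarry1–L: 30 × 13 = 390
  Quarry2–L: 10 × 8 = 80
  Quarry3–K: 10 × 3 = 30
  Quarry3–M: 45 × 6 = 270
Total cost = 770.
Quarry2 ships 10 of its 10, leaving 0.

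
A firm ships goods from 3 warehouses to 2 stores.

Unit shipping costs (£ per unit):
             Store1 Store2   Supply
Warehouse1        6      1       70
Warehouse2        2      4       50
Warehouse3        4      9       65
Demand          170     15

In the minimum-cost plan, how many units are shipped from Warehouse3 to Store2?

0

Optimal shipments:
  Warehouse1→Store1: 55 × £6 = £330
  Warehouse1→Store2: 15 × £1 = £15
  Warehouse2→Store1: 50 × £2 = £100
  Warehouse3→Store1: 65 × £4 = £260
Total cost = £705.
The route Warehouse3→Store2 is not used.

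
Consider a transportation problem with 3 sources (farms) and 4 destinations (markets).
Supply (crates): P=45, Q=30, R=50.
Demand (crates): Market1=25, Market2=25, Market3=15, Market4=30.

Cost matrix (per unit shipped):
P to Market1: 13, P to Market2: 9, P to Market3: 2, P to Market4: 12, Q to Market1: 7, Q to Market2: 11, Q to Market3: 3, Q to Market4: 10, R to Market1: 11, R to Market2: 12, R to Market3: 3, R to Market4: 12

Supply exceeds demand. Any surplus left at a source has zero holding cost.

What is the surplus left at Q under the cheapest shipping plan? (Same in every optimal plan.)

0

An optimal plan:
  P→Market2: 25 × 9 = 225
  P→Market3: 15 × 2 = 30
  Q→Market1: 25 × 7 = 175
  Q→Market4: 5 × 10 = 50
  R→Market4: 25 × 12 = 300
Total cost = 780.
Q ships 30 of its 30, leaving 0.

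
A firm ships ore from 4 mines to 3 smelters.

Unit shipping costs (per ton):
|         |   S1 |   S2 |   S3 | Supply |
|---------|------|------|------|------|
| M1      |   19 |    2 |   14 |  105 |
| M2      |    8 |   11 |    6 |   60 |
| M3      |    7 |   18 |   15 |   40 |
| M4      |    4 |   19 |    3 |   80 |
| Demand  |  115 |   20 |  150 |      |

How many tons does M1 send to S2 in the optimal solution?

Solving gives:
  M1->S2: 20 × 2 = 40
  M1->S3: 85 × 14 = 1190
  M2->S3: 60 × 6 = 360
  M3->S1: 40 × 7 = 280
  M4->S1: 75 × 4 = 300
  M4->S3: 5 × 3 = 15
Total cost = 2185.
So M1→S2 carries 20 tons.

20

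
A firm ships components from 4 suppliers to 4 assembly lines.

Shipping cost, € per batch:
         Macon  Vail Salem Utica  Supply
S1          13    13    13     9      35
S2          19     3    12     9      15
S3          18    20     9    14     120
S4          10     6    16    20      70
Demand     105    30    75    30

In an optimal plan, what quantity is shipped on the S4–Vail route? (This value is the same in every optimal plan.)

15

Optimal shipments:
  S1 to Macon: 5 × €13 = €65
  S1 to Utica: 30 × €9 = €270
  S2 to Vail: 15 × €3 = €45
  S3 to Macon: 45 × €18 = €810
  S3 to Salem: 75 × €9 = €675
  S4 to Macon: 55 × €10 = €550
  S4 to Vail: 15 × €6 = €90
Total cost = €2505.
So S4→Vail carries 15 batches.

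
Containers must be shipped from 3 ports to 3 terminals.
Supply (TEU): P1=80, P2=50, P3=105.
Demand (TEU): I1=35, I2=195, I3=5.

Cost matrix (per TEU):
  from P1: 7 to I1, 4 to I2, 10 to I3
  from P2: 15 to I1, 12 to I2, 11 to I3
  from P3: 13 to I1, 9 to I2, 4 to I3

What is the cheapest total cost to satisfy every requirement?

1945

One minimum-cost allocation:
  P1–I2: 80 × 4 = 320
  P2–I1: 35 × 15 = 525
  P2–I2: 15 × 12 = 180
  P3–I2: 100 × 9 = 900
  P3–I3: 5 × 4 = 20
Total = 320 + 525 + 180 + 900 + 20 = 1945.
(Supply check: P1 ships 80; P2 ships 50; P3 ships 105.)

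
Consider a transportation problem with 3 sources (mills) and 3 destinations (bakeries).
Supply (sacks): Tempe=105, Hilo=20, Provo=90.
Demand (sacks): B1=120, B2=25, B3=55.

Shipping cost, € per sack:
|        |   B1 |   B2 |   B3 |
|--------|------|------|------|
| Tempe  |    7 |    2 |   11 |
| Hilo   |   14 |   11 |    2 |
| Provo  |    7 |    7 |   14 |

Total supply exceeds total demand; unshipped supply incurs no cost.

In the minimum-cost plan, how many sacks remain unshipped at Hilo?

Minimum-cost shipments:
  Tempe→B1: 30 × €7 = €210
  Tempe→B2: 25 × €2 = €50
  Tempe→B3: 35 × €11 = €385
  Hilo→B3: 20 × €2 = €40
  Provo→B1: 90 × €7 = €630
Total cost = €1315.
Hilo ships 20 of its 20, leaving 0.

0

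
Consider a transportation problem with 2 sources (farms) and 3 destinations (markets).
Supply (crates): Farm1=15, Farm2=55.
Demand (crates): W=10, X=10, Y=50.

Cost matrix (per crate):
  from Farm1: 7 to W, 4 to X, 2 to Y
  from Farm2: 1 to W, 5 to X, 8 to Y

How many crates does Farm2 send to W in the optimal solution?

Optimal shipments:
  Farm1 to Y: 15 × 2 = 30
  Farm2 to W: 10 × 1 = 10
  Farm2 to X: 10 × 5 = 50
  Farm2 to Y: 35 × 8 = 280
Total cost = 370.
So Farm2→W carries 10 crates.

10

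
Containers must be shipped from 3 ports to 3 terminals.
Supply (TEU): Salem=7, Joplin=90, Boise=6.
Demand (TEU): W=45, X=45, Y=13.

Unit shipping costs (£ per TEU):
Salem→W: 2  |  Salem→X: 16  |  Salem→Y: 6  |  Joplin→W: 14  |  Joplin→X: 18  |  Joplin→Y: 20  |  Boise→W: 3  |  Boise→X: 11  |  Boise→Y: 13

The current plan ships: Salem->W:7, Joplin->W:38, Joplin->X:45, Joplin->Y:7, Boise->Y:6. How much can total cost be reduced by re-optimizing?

38

Current plan cost = 7·2 + 38·14 + 45·18 + 7·20 + 6·13 = £1574.
Optimal plan:
  Salem→Y: 7 × £6 = £42
  Joplin→W: 39 × £14 = £546
  Joplin→X: 45 × £18 = £810
  Joplin→Y: 6 × £20 = £120
  Boise→W: 6 × £3 = £18
Optimal cost = £1536.
Saving = 1574 − 1536 = £38.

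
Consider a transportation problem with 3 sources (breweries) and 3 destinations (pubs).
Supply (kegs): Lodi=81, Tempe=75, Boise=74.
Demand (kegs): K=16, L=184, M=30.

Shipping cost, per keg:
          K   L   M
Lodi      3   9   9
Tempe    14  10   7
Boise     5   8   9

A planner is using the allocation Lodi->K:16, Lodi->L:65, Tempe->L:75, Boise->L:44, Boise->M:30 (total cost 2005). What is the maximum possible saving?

120

Current plan cost = 16·3 + 65·9 + 75·10 + 44·8 + 30·9 = 2005.
Optimal plan:
  Lodi–K: 16 kegs
  Lodi–L: 65 kegs
  Tempe–L: 45 kegs
  Tempe–M: 30 kegs
  Boise–L: 74 kegs
Optimal cost = 1885.
Saving = 2005 − 1885 = 120.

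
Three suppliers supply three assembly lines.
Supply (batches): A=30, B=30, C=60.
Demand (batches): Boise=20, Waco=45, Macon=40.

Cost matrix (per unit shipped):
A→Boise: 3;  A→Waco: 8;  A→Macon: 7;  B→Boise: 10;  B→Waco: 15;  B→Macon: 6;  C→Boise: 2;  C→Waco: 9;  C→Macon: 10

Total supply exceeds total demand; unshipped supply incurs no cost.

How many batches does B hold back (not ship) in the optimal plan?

Minimum-cost shipments:
  A->Waco: 20 × 8 = 160
  A->Macon: 10 × 7 = 70
  B->Macon: 30 × 6 = 180
  C->Boise: 20 × 2 = 40
  C->Waco: 25 × 9 = 225
Total cost = 675.
B ships 30 of its 30, leaving 0.

0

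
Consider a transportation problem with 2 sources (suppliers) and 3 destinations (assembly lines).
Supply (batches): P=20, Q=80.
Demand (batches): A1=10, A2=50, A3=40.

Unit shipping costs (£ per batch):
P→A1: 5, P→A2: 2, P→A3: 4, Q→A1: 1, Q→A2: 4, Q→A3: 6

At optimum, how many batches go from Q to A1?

Optimal shipments:
  P to A2: 20 batches
  Q to A1: 10 batches
  Q to A2: 30 batches
  Q to A3: 40 batches
Total cost = £410.
So Q→A1 carries 10 batches.

10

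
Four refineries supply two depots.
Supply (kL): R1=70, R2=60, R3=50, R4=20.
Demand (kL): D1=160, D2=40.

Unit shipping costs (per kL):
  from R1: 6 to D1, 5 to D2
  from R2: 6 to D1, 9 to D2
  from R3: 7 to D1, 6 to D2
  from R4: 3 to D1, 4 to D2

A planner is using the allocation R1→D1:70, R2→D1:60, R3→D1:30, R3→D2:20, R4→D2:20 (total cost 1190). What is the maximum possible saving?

Current plan cost = 70·6 + 60·6 + 30·7 + 20·6 + 20·4 = 1190.
Optimal plan:
  R1->D1: 30 kL
  R1->D2: 40 kL
  R2->D1: 60 kL
  R3->D1: 50 kL
  R4->D1: 20 kL
Optimal cost = 1150.
Saving = 1190 − 1150 = 40.

40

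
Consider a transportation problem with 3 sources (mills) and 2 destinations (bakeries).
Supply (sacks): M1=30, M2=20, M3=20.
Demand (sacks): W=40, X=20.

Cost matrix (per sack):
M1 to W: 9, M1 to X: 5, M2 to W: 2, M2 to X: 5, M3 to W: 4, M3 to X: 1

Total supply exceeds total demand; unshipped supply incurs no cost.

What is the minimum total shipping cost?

A cheapest plan:
  M1 to X: 20 sacks
  M2 to W: 20 sacks
  M3 to W: 20 sacks
Total cost = 220.

220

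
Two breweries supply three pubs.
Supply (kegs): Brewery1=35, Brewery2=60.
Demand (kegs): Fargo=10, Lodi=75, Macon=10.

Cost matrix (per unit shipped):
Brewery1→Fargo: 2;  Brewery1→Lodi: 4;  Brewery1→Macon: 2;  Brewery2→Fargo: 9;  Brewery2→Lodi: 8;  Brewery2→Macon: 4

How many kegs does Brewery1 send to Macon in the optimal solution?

Optimal shipments:
  Brewery1 to Fargo: 10 × 2 = 20
  Brewery1 to Lodi: 25 × 4 = 100
  Brewery2 to Lodi: 50 × 8 = 400
  Brewery2 to Macon: 10 × 4 = 40
Total cost = 560.
The route Brewery1→Macon is not used.

0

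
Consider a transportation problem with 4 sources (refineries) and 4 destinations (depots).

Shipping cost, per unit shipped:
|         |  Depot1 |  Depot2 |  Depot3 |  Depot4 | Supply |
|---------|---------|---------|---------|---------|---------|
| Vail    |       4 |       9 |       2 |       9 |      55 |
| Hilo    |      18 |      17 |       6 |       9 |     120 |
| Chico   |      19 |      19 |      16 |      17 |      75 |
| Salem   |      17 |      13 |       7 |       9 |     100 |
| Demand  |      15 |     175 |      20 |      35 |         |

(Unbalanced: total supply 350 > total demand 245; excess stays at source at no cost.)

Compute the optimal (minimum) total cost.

A cheapest plan:
  Vail–Depot1: 15 × 4 = 60
  Vail–Depot2: 40 × 9 = 360
  Hilo–Depot2: 35 × 17 = 595
  Hilo–Depot3: 20 × 6 = 120
  Hilo–Depot4: 35 × 9 = 315
  Salem–Depot2: 100 × 13 = 1300
Total = 60 + 360 + 595 + 120 + 315 + 1300 = 2750.

2750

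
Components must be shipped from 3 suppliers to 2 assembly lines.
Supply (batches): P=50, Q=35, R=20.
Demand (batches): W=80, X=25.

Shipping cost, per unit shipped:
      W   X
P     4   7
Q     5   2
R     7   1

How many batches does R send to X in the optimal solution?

20

Optimal shipments:
  P->W: 50 × 4 = 200
  Q->W: 30 × 5 = 150
  Q->X: 5 × 2 = 10
  R->X: 20 × 1 = 20
Total cost = 380.
So R→X carries 20 batches.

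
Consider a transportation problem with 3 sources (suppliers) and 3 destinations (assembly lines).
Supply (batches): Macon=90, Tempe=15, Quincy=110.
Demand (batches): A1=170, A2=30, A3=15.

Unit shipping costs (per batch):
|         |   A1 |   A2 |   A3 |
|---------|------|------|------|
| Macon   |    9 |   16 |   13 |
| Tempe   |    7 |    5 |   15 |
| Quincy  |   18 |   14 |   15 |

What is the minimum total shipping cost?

One minimum-cost allocation:
  Macon–A1: 90 × 9 = 810
  Tempe–A1: 15 × 7 = 105
  Quincy–A1: 65 × 18 = 1170
  Quincy–A2: 30 × 14 = 420
  Quincy–A3: 15 × 15 = 225
Total = 810 + 105 + 1170 + 420 + 225 = 2730.

2730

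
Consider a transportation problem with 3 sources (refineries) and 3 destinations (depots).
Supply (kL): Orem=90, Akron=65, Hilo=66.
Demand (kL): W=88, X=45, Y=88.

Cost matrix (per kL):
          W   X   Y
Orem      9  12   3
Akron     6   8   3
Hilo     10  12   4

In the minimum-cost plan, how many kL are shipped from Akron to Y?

0

Optimal shipments:
  Orem to W: 2 × 9 = 18
  Orem to Y: 88 × 3 = 264
  Akron to W: 20 × 6 = 120
  Akron to X: 45 × 8 = 360
  Hilo to W: 66 × 10 = 660
Total cost = 1422.
The route Akron→Y is not used.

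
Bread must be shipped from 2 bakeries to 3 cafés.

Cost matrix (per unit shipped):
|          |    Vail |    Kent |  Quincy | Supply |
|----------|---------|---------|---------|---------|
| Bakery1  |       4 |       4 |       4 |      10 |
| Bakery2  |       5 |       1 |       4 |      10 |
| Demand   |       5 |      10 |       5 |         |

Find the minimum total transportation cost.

One minimum-cost allocation:
  Bakery1–Vail: 5 × 4 = 20
  Bakery1–Quincy: 5 × 4 = 20
  Bakery2–Kent: 10 × 1 = 10
Total = 20 + 20 + 10 = 50.
(Supply check: Bakery1 ships 10; Bakery2 ships 10.)

50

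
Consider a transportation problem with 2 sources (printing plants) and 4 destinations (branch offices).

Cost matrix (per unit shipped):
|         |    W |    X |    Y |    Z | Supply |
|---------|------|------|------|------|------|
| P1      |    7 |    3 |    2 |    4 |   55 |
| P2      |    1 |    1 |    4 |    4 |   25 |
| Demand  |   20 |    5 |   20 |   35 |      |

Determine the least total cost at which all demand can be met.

Optimal allocation:
  P1–Y: 20 × 2 = 40
  P1–Z: 35 × 4 = 140
  P2–W: 20 × 1 = 20
  P2–X: 5 × 1 = 5
Total = 40 + 140 + 20 + 5 = 205.

205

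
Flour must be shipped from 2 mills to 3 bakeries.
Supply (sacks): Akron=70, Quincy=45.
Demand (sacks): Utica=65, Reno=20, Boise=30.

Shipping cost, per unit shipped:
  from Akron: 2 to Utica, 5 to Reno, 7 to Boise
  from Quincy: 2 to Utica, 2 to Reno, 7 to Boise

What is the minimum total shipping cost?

A cheapest plan:
  Akron→Utica: 40 × 2 = 80
  Akron→Boise: 30 × 7 = 210
  Quincy→Utica: 25 × 2 = 50
  Quincy→Reno: 20 × 2 = 40
Total = 80 + 210 + 50 + 40 = 380.
(Supply check: Akron ships 70; Quincy ships 45.)

380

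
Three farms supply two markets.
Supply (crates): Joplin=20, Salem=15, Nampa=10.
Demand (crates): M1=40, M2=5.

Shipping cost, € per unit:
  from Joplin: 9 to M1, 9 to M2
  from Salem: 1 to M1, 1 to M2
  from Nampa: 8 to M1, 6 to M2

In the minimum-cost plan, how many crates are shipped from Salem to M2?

Optimal shipments:
  Joplin→M1: 20 × €9 = €180
  Salem→M1: 15 × €1 = €15
  Nampa→M1: 5 × €8 = €40
  Nampa→M2: 5 × €6 = €30
Total cost = €265.
The route Salem→M2 is not used.

0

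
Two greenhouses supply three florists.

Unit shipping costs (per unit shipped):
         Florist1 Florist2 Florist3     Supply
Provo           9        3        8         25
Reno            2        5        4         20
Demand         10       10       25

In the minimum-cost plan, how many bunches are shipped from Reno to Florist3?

The minimum-cost plan:
  Provo–Florist2: 10 × 3 = 30
  Provo–Florist3: 15 × 8 = 120
  Reno–Florist1: 10 × 2 = 20
  Reno–Florist3: 10 × 4 = 40
Total cost = 210.
So Reno→Florist3 carries 10 bunches.

10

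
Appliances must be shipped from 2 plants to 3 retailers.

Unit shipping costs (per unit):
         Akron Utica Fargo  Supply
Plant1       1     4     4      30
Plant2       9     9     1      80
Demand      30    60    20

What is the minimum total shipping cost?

A cheapest plan:
  Plant1 to Akron: 30 × 1 = 30
  Plant2 to Utica: 60 × 9 = 540
  Plant2 to Fargo: 20 × 1 = 20
Total = 30 + 540 + 20 = 590.

590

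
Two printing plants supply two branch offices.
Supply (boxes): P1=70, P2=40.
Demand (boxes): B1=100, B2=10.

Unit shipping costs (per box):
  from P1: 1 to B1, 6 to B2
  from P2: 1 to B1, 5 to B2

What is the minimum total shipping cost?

150

A cheapest plan:
  P1→B1: 70 × 1 = 70
  P2→B1: 30 × 1 = 30
  P2→B2: 10 × 5 = 50
Total = 70 + 30 + 50 = 150.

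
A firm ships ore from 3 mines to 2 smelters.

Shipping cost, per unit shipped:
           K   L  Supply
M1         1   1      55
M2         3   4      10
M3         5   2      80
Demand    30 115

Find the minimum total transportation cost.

245

A cheapest plan:
  M1→K: 20 × 1 = 20
  M1→L: 35 × 1 = 35
  M2→K: 10 × 3 = 30
  M3→L: 80 × 2 = 160
Total = 20 + 35 + 30 + 160 = 245.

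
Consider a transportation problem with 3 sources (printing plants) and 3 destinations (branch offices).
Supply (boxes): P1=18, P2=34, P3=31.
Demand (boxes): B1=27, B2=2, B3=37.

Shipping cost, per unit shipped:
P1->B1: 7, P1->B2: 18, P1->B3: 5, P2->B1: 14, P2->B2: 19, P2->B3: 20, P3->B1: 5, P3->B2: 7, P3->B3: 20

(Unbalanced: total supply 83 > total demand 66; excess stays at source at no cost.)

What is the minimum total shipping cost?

An optimal shipping plan:
  P1→B3: 18 × 5 = 90
  P2→B3: 19 × 20 = 380
  P3→B1: 27 × 5 = 135
  P3→B2: 2 × 7 = 14
Total = 90 + 380 + 135 + 14 = 619.

619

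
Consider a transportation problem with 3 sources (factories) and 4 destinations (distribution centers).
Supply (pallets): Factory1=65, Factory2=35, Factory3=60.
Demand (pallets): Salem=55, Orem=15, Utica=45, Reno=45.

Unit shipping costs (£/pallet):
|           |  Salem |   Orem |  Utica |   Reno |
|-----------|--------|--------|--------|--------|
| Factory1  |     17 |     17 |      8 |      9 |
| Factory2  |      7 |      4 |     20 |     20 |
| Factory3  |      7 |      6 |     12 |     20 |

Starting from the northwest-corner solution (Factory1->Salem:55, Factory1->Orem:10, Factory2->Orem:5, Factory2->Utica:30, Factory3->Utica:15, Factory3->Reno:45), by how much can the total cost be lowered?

1495

Current plan cost = 55·17 + 10·17 + 5·4 + 30·20 + 15·12 + 45·20 = £2805.
Optimal plan:
  Factory1–Utica: 20 pallets
  Factory1–Reno: 45 pallets
  Factory2–Salem: 20 pallets
  Factory2–Orem: 15 pallets
  Factory3–Salem: 35 pallets
  Factory3–Utica: 25 pallets
Optimal cost = £1310.
Saving = 2805 − 1310 = £1495.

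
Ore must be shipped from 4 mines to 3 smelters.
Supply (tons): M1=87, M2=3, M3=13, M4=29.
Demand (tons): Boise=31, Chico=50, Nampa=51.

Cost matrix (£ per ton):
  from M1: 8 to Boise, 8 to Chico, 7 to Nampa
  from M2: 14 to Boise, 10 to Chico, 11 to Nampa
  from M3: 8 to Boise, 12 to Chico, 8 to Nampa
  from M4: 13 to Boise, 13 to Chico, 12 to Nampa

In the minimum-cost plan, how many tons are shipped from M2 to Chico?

The minimum-cost plan:
  M1 to Chico: 47 tons
  M1 to Nampa: 40 tons
  M2 to Chico: 3 tons
  M3 to Boise: 13 tons
  M4 to Boise: 18 tons
  M4 to Nampa: 11 tons
Total cost = £1156.
So M2→Chico carries 3 tons.

3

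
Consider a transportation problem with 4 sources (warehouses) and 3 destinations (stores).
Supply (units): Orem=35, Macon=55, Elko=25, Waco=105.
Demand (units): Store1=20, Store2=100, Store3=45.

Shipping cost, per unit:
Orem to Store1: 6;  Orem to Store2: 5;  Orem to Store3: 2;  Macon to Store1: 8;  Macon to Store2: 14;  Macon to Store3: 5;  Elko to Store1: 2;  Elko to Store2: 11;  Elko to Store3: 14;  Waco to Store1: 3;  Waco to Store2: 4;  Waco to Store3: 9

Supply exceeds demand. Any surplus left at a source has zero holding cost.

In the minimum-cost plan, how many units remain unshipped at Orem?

An optimal plan:
  Orem→Store3: 35 × 2 = 70
  Macon→Store3: 10 × 5 = 50
  Elko→Store1: 20 × 2 = 40
  Waco→Store2: 100 × 4 = 400
Total cost = 560.
Orem ships 35 of its 35, leaving 0.

0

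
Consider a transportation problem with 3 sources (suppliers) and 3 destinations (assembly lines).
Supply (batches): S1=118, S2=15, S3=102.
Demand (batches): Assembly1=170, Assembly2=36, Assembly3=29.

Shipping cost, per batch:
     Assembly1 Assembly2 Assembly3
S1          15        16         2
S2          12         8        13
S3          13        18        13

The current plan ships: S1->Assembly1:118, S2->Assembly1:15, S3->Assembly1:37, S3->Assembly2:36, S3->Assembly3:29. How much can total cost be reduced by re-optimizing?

Current plan cost = 118·15 + 15·12 + 37·13 + 36·18 + 29·13 = 3456.
Optimal plan:
  S1–Assembly1: 68 batches
  S1–Assembly2: 21 batches
  S1–Assembly3: 29 batches
  S2–Assembly2: 15 batches
  S3–Assembly1: 102 batches
Optimal cost = 2860.
Saving = 3456 − 2860 = 596.

596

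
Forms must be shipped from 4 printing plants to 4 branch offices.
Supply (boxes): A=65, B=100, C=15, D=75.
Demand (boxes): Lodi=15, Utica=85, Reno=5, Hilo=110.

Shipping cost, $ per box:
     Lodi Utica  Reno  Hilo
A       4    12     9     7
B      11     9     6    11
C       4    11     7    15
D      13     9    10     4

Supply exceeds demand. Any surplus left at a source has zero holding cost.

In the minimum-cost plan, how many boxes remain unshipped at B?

An optimal plan:
  A to Lodi: 15 boxes
  A to Hilo: 35 boxes
  B to Utica: 85 boxes
  B to Reno: 5 boxes
  D to Hilo: 75 boxes
Total cost = $1400.
B ships 90 of its 100, leaving 10.

10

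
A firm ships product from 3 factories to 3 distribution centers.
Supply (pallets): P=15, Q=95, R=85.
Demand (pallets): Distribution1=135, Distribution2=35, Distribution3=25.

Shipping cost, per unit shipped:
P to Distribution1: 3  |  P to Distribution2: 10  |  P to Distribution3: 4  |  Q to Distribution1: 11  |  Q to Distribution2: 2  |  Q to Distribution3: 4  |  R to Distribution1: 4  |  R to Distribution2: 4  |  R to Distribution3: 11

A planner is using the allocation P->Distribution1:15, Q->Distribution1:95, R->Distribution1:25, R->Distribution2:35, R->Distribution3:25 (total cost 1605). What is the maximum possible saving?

Current plan cost = 15·3 + 95·11 + 25·4 + 35·4 + 25·11 = 1605.
Optimal plan:
  P->Distribution1: 15 pallets
  Q->Distribution1: 35 pallets
  Q->Distribution2: 35 pallets
  Q->Distribution3: 25 pallets
  R->Distribution1: 85 pallets
Optimal cost = 940.
Saving = 1605 − 940 = 665.

665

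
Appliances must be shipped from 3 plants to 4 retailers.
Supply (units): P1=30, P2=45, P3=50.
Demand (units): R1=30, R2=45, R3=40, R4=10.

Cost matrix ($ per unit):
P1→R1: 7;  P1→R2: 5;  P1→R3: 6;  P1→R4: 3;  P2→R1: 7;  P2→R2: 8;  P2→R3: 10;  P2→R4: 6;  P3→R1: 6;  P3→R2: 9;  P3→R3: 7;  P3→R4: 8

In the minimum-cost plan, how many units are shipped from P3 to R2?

Optimal shipments:
  P1->R2: 30 × $5 = $150
  P2->R1: 20 × $7 = $140
  P2->R2: 15 × $8 = $120
  P2->R4: 10 × $6 = $60
  P3->R1: 10 × $6 = $60
  P3->R3: 40 × $7 = $280
Total cost = $810.
The route P3→R2 is not used.

0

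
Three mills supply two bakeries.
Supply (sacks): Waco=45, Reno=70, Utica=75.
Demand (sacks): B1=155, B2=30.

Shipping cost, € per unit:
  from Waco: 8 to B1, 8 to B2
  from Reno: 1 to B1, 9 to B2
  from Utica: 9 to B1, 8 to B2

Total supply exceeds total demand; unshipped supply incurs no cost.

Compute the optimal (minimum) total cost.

A cheapest plan:
  Waco–B1: 45 × €8 = €360
  Reno–B1: 70 × €1 = €70
  Utica–B1: 40 × €9 = €360
  Utica–B2: 30 × €8 = €240
Total = 360 + 70 + 360 + 240 = €1030.

1030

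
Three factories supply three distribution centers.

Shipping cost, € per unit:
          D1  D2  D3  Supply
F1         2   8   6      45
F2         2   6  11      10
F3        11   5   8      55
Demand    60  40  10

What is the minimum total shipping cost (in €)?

445

One minimum-cost allocation:
  F1–D1: 45 pallets
  F2–D1: 10 pallets
  F3–D1: 5 pallets
  F3–D2: 40 pallets
  F3–D3: 10 pallets
Total cost = €445.
(Supply check: F1 ships 45; F2 ships 10; F3 ships 55.)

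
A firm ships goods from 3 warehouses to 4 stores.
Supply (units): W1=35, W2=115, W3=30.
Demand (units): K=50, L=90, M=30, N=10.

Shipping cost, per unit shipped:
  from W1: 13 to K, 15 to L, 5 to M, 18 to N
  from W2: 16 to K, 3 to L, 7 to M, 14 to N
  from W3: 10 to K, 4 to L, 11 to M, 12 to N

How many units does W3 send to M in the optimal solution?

Optimal shipments:
  W1–K: 20 × 13 = 260
  W1–M: 15 × 5 = 75
  W2–L: 90 × 3 = 270
  W2–M: 15 × 7 = 105
  W2–N: 10 × 14 = 140
  W3–K: 30 × 10 = 300
Total cost = 1150.
The route W3→M is not used.

0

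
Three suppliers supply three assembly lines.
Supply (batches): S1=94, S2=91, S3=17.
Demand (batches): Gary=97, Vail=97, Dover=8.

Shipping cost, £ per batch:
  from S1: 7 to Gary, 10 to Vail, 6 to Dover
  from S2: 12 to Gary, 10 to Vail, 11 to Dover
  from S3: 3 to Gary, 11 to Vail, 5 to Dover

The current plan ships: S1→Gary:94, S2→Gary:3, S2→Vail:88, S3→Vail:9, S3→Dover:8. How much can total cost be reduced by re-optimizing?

Current plan cost = 94·7 + 3·12 + 88·10 + 9·11 + 8·5 = £1713.
Optimal plan:
  S1→Gary: 80 × £7 = £560
  S1→Vail: 6 × £10 = £60
  S1→Dover: 8 × £6 = £48
  S2→Vail: 91 × £10 = £910
  S3→Gary: 17 × £3 = £51
Optimal cost = £1629.
Saving = 1713 − 1629 = £84.

84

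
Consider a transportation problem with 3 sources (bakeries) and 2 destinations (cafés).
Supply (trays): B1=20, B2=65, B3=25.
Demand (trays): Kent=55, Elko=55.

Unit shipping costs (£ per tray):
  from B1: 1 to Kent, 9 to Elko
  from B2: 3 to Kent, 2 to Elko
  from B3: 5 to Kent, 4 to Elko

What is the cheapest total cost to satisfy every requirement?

One minimum-cost allocation:
  B1–Kent: 20 trays
  B2–Kent: 10 trays
  B2–Elko: 55 trays
  B3–Kent: 25 trays
Total cost = £285.
(Supply check: B1 ships 20; B2 ships 65; B3 ships 25.)

285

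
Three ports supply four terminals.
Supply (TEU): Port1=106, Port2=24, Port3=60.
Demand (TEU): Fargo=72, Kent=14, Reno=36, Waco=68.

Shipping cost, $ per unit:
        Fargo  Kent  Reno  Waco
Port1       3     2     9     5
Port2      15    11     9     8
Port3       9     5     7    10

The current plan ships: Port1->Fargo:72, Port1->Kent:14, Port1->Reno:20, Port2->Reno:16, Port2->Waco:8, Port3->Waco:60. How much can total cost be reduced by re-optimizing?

232

Current plan cost = 72·3 + 14·2 + 20·9 + 16·9 + 8·8 + 60·10 = $1232.
Optimal plan:
  Port1 to Fargo: 72 × $3 = $216
  Port1 to Waco: 34 × $5 = $170
  Port2 to Waco: 24 × $8 = $192
  Port3 to Kent: 14 × $5 = $70
  Port3 to Reno: 36 × $7 = $252
  Port3 to Waco: 10 × $10 = $100
Optimal cost = $1000.
Saving = 1232 − 1000 = $232.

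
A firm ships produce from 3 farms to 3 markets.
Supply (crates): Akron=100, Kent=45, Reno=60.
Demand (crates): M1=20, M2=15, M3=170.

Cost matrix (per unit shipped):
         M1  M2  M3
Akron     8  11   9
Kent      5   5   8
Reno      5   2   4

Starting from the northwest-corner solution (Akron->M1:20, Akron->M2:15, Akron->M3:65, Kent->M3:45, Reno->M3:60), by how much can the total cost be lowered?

115

Current plan cost = 20·8 + 15·11 + 65·9 + 45·8 + 60·4 = 1510.
Optimal plan:
  Akron->M3: 100 crates
  Kent->M1: 20 crates
  Kent->M2: 15 crates
  Kent->M3: 10 crates
  Reno->M3: 60 crates
Optimal cost = 1395.
Saving = 1510 − 1395 = 115.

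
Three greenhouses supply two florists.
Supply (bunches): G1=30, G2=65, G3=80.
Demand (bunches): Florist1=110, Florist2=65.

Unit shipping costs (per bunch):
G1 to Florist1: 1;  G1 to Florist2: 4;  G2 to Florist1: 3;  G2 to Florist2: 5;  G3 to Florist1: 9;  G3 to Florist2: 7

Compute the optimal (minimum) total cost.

An optimal shipping plan:
  G1->Florist1: 30 × 1 = 30
  G2->Florist1: 65 × 3 = 195
  G3->Florist1: 15 × 9 = 135
  G3->Florist2: 65 × 7 = 455
Total = 30 + 195 + 135 + 455 = 815.
(Supply check: G1 ships 30; G2 ships 65; G3 ships 80.)

815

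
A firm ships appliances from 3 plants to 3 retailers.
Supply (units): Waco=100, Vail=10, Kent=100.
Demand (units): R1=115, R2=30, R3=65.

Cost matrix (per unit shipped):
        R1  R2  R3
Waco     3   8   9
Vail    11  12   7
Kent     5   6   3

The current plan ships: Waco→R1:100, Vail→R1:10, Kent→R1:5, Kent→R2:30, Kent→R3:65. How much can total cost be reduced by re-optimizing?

Current plan cost = 100·3 + 10·11 + 5·5 + 30·6 + 65·3 = 810.
Optimal plan:
  Waco–R1: 100 × 3 = 300
  Vail–R3: 10 × 7 = 70
  Kent–R1: 15 × 5 = 75
  Kent–R2: 30 × 6 = 180
  Kent–R3: 55 × 3 = 165
Optimal cost = 790.
Saving = 810 − 790 = 20.

20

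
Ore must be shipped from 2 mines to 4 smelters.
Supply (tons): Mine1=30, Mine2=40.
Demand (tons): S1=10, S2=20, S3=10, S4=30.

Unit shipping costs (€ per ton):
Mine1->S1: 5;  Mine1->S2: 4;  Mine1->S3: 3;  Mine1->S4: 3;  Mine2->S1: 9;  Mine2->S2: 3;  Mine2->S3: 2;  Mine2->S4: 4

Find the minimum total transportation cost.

230

A cheapest plan:
  Mine1→S1: 10 × €5 = €50
  Mine1→S4: 20 × €3 = €60
  Mine2→S2: 20 × €3 = €60
  Mine2→S3: 10 × €2 = €20
  Mine2→S4: 10 × €4 = €40
Total = 50 + 60 + 60 + 20 + 40 = €230.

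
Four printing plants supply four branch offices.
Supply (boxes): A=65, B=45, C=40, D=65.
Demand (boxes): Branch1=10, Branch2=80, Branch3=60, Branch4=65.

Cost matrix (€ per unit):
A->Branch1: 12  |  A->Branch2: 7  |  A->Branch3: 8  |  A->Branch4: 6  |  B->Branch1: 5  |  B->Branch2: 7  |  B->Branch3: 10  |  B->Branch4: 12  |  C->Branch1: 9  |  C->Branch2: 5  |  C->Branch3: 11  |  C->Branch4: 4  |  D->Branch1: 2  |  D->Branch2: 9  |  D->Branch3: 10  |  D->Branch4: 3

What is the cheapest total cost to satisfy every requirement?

Optimal allocation:
  A to Branch2: 5 × €7 = €35
  A to Branch3: 60 × €8 = €480
  B to Branch1: 10 × €5 = €50
  B to Branch2: 35 × €7 = €245
  C to Branch2: 40 × €5 = €200
  D to Branch4: 65 × €3 = €195
Total = 35 + 480 + 50 + 245 + 200 + 195 = €1205.

1205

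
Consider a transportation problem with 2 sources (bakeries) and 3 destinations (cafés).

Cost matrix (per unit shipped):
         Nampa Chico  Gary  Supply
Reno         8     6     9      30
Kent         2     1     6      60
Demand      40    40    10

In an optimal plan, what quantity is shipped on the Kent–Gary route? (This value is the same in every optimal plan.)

Solving gives:
  Reno→Chico: 20 × 6 = 120
  Reno→Gary: 10 × 9 = 90
  Kent→Nampa: 40 × 2 = 80
  Kent→Chico: 20 × 1 = 20
Total cost = 310.
The route Kent→Gary is not used.

0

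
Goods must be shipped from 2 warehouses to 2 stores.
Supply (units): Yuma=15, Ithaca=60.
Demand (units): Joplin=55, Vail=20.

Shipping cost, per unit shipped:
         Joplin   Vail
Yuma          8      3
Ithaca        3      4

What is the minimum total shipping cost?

An optimal shipping plan:
  Yuma to Vail: 15 × 3 = 45
  Ithaca to Joplin: 55 × 3 = 165
  Ithaca to Vail: 5 × 4 = 20
Total = 45 + 165 + 20 = 230.
(Supply check: Yuma ships 15; Ithaca ships 60.)

230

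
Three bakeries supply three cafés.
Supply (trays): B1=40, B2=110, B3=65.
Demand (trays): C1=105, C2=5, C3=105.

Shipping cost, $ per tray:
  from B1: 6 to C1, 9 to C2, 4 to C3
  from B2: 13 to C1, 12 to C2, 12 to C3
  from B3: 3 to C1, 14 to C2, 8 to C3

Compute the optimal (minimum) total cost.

One minimum-cost allocation:
  B1->C3: 40 × $4 = $160
  B2->C1: 40 × $13 = $520
  B2->C2: 5 × $12 = $60
  B2->C3: 65 × $12 = $780
  B3->C1: 65 × $3 = $195
Total = 160 + 520 + 60 + 780 + 195 = $1715.
(Supply check: B1 ships 40; B2 ships 110; B3 ships 65.)

1715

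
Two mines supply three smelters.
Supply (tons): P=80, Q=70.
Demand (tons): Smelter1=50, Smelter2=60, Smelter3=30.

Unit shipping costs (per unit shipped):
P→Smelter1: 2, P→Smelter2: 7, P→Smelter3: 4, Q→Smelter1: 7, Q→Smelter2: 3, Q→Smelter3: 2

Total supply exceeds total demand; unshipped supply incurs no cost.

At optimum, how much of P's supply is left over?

An optimal plan:
  P to Smelter1: 50 × 2 = 100
  P to Smelter3: 20 × 4 = 80
  Q to Smelter2: 60 × 3 = 180
  Q to Smelter3: 10 × 2 = 20
Total cost = 380.
P ships 70 of its 80, leaving 10.

10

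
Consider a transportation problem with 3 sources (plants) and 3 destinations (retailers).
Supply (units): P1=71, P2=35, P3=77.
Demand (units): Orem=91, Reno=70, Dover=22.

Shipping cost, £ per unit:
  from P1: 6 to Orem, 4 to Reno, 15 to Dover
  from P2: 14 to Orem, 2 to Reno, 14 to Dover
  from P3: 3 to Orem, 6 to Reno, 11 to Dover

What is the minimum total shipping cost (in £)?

833

One minimum-cost allocation:
  P1 to Orem: 36 units
  P1 to Reno: 35 units
  P2 to Reno: 35 units
  P3 to Orem: 55 units
  P3 to Dover: 22 units
Total cost = £833.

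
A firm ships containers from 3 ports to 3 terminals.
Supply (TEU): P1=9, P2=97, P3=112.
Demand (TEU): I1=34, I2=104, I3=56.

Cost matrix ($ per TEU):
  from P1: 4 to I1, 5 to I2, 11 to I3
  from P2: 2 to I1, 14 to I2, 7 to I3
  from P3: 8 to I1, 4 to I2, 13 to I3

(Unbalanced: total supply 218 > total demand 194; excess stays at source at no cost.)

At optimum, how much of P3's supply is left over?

An optimal plan:
  P2–I1: 34 TEU
  P2–I3: 56 TEU
  P3–I2: 104 TEU
Total cost = $876.
P3 ships 104 of its 112, leaving 8.

8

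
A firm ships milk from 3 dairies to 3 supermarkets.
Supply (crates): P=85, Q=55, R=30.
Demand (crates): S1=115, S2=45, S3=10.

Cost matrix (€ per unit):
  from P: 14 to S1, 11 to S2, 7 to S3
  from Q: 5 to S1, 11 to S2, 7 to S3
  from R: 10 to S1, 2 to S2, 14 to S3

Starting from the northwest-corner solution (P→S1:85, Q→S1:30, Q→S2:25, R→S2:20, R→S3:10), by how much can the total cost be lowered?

Current plan cost = 85·14 + 30·5 + 25·11 + 20·2 + 10·14 = €1795.
Optimal plan:
  P→S1: 60 × €14 = €840
  P→S2: 15 × €11 = €165
  P→S3: 10 × €7 = €70
  Q→S1: 55 × €5 = €275
  R→S2: 30 × €2 = €60
Optimal cost = €1410.
Saving = 1795 − 1410 = €385.

385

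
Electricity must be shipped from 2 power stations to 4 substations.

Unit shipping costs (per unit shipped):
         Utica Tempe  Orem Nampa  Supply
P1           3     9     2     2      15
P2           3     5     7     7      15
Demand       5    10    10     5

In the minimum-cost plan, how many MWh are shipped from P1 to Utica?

The minimum-cost plan:
  P1 to Orem: 10 × 2 = 20
  P1 to Nampa: 5 × 2 = 10
  P2 to Utica: 5 × 3 = 15
  P2 to Tempe: 10 × 5 = 50
Total cost = 95.
The route P1→Utica is not used.

0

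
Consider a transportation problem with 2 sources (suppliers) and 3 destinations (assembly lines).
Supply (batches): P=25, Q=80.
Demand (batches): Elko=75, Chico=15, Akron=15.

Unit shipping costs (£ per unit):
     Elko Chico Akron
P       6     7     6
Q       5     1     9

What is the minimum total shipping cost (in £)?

A cheapest plan:
  P->Elko: 10 × £6 = £60
  P->Akron: 15 × £6 = £90
  Q->Elko: 65 × £5 = £325
  Q->Chico: 15 × £1 = £15
Total = 60 + 90 + 325 + 15 = £490.

490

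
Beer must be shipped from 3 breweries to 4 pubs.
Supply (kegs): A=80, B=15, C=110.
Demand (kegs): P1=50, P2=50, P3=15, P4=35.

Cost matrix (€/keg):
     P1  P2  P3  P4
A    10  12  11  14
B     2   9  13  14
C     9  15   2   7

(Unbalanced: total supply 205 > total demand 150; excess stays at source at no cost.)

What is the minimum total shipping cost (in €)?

1220

A cheapest plan:
  A→P2: 50 × €12 = €600
  B→P1: 15 × €2 = €30
  C→P1: 35 × €9 = €315
  C→P3: 15 × €2 = €30
  C→P4: 35 × €7 = €245
Total = 600 + 30 + 315 + 30 + 245 = €1220.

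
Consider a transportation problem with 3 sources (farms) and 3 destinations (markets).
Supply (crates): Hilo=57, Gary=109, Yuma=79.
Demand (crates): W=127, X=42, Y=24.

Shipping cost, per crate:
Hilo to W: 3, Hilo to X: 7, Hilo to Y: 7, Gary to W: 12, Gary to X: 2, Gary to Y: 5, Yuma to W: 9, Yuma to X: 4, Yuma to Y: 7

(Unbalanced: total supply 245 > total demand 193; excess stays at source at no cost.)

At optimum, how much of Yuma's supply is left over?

9

An optimal plan:
  Hilo to W: 57 × 3 = 171
  Gary to X: 42 × 2 = 84
  Gary to Y: 24 × 5 = 120
  Yuma to W: 70 × 9 = 630
Total cost = 1005.
Yuma ships 70 of its 79, leaving 9.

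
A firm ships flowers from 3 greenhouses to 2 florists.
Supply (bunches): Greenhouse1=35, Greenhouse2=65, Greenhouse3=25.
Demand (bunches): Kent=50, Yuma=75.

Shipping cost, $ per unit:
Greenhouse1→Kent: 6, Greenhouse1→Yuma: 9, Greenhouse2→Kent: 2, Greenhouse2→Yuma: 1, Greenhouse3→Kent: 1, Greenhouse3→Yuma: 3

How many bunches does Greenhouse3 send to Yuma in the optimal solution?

Optimal shipments:
  Greenhouse1->Kent: 35 × $6 = $210
  Greenhouse2->Yuma: 65 × $1 = $65
  Greenhouse3->Kent: 15 × $1 = $15
  Greenhouse3->Yuma: 10 × $3 = $30
Total cost = $320.
So Greenhouse3→Yuma carries 10 bunches.

10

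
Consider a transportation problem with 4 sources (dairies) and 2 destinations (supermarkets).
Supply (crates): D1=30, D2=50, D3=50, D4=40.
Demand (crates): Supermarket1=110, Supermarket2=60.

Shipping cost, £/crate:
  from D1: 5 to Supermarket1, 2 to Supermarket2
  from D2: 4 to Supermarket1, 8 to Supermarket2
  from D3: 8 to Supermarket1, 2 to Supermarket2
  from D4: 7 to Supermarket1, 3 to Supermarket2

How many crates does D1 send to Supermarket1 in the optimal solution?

The minimum-cost plan:
  D1 to Supermarket1: 30 × £5 = £150
  D2 to Supermarket1: 50 × £4 = £200
  D3 to Supermarket2: 50 × £2 = £100
  D4 to Supermarket1: 30 × £7 = £210
  D4 to Supermarket2: 10 × £3 = £30
Total cost = £690.
So D1→Supermarket1 carries 30 crates.

30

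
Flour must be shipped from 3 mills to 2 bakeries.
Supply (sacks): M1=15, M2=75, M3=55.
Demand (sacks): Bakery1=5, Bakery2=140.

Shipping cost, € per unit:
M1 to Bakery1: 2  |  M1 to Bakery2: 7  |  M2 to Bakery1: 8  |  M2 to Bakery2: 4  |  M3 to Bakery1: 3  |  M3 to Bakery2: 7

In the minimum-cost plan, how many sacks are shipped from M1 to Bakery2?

The minimum-cost plan:
  M1–Bakery1: 5 × €2 = €10
  M1–Bakery2: 10 × €7 = €70
  M2–Bakery2: 75 × €4 = €300
  M3–Bakery2: 55 × €7 = €385
Total cost = €765.
So M1→Bakery2 carries 10 sacks.

10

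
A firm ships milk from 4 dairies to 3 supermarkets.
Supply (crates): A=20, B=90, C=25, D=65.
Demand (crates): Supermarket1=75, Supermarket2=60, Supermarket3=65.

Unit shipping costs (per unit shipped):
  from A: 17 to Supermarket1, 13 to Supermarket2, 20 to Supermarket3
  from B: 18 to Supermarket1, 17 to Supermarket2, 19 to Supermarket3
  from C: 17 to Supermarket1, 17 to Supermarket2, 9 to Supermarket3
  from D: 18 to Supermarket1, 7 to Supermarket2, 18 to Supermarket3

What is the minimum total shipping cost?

Optimal allocation:
  A to Supermarket1: 20 × 17 = 340
  B to Supermarket1: 55 × 18 = 990
  B to Supermarket3: 35 × 19 = 665
  C to Supermarket3: 25 × 9 = 225
  D to Supermarket2: 60 × 7 = 420
  D to Supermarket3: 5 × 18 = 90
Total = 340 + 990 + 665 + 225 + 420 + 90 = 2730.
(Supply check: A ships 20; B ships 90; C ships 25; D ships 65.)

2730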